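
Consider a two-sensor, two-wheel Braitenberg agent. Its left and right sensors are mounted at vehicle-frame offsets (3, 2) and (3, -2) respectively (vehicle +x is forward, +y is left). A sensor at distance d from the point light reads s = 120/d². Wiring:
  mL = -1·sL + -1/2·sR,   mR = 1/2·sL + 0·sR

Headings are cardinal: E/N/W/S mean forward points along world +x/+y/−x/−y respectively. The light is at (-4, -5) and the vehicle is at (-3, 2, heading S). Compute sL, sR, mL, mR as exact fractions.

left sensor world pos  = (-1, -1); dL² = 25
right sensor world pos = (-5, -1); dR² = 17
sL = 120/25 = 24/5
sR = 120/17 = 120/17
mL = -1·sL + -1/2·sR = -708/85
mR = 1/2·sL + 0·sR = 12/5

24/5 120/17 -708/85 12/5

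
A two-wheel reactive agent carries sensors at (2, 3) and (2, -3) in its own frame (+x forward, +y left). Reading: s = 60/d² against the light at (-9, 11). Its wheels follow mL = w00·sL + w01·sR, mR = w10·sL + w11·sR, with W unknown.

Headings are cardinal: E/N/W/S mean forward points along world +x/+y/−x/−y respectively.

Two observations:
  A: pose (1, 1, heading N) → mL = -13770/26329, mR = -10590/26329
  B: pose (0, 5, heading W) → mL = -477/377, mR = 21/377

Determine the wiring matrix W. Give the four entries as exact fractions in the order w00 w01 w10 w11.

-1/2 -1 -1 1/2

obs A: pose=(1,1,N) → sL=60/113, sR=60/233, mL=-13770/26329, mR=-10590/26329
obs B: pose=(0,5,W) → sL=6/13, sR=30/29, mL=-477/377, mR=21/377
sensor matrix S = [[60/113, 60/233], [6/13, 30/29]]; det S = 4272480/9926033
solve [mL_A; mL_B] = S·[w00; w01] and [mR_A; mR_B] = S·[w10; w11]:
  w00 = -1/2, w01 = -1, w10 = -1, w11 = 1/2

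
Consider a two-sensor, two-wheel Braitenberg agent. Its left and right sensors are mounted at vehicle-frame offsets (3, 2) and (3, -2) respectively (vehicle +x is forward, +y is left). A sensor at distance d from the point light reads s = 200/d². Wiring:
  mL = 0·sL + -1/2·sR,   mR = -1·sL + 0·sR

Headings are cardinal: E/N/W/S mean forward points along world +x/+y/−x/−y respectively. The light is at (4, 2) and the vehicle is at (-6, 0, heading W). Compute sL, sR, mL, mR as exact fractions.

left sensor world pos  = (-9, -2); dL² = 185
right sensor world pos = (-9, 2); dR² = 169
sL = 200/185 = 40/37
sR = 200/169 = 200/169
mL = 0·sL + -1/2·sR = -100/169
mR = -1·sL + 0·sR = -40/37

40/37 200/169 -100/169 -40/37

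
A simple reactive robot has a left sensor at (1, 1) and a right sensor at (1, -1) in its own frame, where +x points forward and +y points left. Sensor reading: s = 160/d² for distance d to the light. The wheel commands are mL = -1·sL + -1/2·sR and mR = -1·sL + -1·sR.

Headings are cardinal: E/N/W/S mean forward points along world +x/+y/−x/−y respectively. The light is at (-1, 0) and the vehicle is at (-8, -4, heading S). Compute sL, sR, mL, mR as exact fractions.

160/61 160/89 -19120/5429 -24000/5429

left sensor world pos  = (-7, -5); dL² = 61
right sensor world pos = (-9, -5); dR² = 89
sL = 160/61 = 160/61
sR = 160/89 = 160/89
mL = -1·sL + -1/2·sR = -19120/5429
mR = -1·sL + -1·sR = -24000/5429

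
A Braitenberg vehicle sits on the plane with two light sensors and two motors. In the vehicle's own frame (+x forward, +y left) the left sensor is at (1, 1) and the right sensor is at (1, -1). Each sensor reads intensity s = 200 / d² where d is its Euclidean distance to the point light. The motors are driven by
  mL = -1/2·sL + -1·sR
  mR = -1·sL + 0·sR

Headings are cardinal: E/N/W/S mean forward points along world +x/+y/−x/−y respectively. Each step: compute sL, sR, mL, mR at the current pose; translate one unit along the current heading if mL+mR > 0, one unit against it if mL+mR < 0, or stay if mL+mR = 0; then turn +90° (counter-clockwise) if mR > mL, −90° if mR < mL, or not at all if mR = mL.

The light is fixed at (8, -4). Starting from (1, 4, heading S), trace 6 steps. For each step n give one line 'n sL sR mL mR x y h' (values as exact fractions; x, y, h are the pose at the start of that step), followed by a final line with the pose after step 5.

n=0: pose=(1,4,S); sL=40/17, sR=200/113; mL=-5660/1921, mR=-40/17; mL+mR=-10180/1921 → advance -1; mR−mL=1140/1921 → turn +1·90°
n=1: pose=(1,5,E); sL=25/17, sR=2; mL=-93/34, mR=-25/17; mL+mR=-143/34 → advance -1; mR−mL=43/34 → turn +1·90°
n=2: pose=(0,5,N); sL=200/181, sR=200/149; mL=-51100/26969, mR=-200/181; mL+mR=-80900/26969 → advance -1; mR−mL=21300/26969 → turn +1·90°
n=3: pose=(0,4,W); sL=20/13, sR=100/81; mL=-2110/1053, mR=-20/13; mL+mR=-3730/1053 → advance -1; mR−mL=490/1053 → turn +1·90°
n=4: pose=(1,4,S); sL=40/17, sR=200/113; mL=-5660/1921, mR=-40/17; mL+mR=-10180/1921 → advance -1; mR−mL=1140/1921 → turn +1·90°
n=5: pose=(1,5,E); sL=25/17, sR=2; mL=-93/34, mR=-25/17; mL+mR=-143/34 → advance -1; mR−mL=43/34 → turn +1·90°

0 40/17 200/113 -5660/1921 -40/17 1 4 S
1 25/17 2 -93/34 -25/17 1 5 E
2 200/181 200/149 -51100/26969 -200/181 0 5 N
3 20/13 100/81 -2110/1053 -20/13 0 4 W
4 40/17 200/113 -5660/1921 -40/17 1 4 S
5 25/17 2 -93/34 -25/17 1 5 E
final 0 5 N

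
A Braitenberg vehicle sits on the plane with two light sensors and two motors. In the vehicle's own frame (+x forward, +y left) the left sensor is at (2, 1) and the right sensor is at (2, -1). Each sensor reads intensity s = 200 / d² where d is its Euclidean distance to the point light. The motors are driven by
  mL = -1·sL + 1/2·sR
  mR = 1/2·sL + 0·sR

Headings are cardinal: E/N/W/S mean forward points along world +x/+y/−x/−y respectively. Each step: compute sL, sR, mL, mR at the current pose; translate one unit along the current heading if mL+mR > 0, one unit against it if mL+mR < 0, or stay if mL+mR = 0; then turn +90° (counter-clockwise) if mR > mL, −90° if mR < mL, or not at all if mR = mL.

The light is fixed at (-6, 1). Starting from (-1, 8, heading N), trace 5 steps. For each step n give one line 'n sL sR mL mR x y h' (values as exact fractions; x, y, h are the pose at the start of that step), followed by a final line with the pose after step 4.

n=0: pose=(-1,8,N); sL=200/97, sR=200/117; mL=-13700/11349, mR=100/97; mL+mR=-2000/11349 → advance -1; mR−mL=25400/11349 → turn +1·90°
n=1: pose=(-1,7,W); sL=100/17, sR=100/29; mL=-2050/493, mR=50/17; mL+mR=-600/493 → advance -1; mR−mL=3500/493 → turn +1·90°
n=2: pose=(0,7,S); sL=40/13, sR=200/41; mL=-340/533, mR=20/13; mL+mR=480/533 → advance +1; mR−mL=1160/533 → turn +1·90°
n=3: pose=(0,6,E); sL=2, sR=5/2; mL=-3/4, mR=1; mL+mR=1/4 → advance +1; mR−mL=7/4 → turn +1·90°
n=4: pose=(1,6,N); sL=40/17, sR=200/113; mL=-2820/1921, mR=20/17; mL+mR=-560/1921 → advance -1; mR−mL=5080/1921 → turn +1·90°

0 200/97 200/117 -13700/11349 100/97 -1 8 N
1 100/17 100/29 -2050/493 50/17 -1 7 W
2 40/13 200/41 -340/533 20/13 0 7 S
3 2 5/2 -3/4 1 0 6 E
4 40/17 200/113 -2820/1921 20/17 1 6 N
final 1 5 W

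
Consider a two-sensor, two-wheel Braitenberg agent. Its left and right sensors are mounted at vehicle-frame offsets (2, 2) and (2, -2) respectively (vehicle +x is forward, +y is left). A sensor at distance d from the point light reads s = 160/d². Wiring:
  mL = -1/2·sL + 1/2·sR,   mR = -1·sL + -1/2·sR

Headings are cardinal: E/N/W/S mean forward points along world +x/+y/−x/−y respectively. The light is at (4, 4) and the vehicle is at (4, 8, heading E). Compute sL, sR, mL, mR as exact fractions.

left sensor world pos  = (6, 10); dL² = 40
right sensor world pos = (6, 6); dR² = 8
sL = 160/40 = 4
sR = 160/8 = 20
mL = -1/2·sL + 1/2·sR = 8
mR = -1·sL + -1/2·sR = -14

4 20 8 -14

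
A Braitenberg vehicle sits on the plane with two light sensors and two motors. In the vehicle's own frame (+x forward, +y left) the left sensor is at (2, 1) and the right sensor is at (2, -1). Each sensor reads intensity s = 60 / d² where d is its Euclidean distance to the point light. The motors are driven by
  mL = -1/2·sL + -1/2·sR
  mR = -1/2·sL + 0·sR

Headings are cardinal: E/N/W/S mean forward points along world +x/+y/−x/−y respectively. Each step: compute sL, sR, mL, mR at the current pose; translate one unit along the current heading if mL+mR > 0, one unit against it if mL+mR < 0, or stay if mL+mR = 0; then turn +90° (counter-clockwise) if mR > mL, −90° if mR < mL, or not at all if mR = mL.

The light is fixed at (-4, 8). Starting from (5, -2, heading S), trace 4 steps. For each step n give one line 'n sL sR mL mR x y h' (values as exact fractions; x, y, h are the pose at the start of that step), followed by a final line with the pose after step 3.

0 15/61 15/52 -1695/6344 -15/122 5 -2 S
1 12/37 60/221 -2436/8177 -6/37 5 -1 E
2 30/49 6/13 -342/637 -15/49 4 -1 N
3 60/157 20/39 -2740/6123 -30/157 4 -2 W
final 5 -2 S

n=0: pose=(5,-2,S); sL=15/61, sR=15/52; mL=-1695/6344, mR=-15/122; mL+mR=-2475/6344 → advance -1; mR−mL=15/104 → turn +1·90°
n=1: pose=(5,-1,E); sL=12/37, sR=60/221; mL=-2436/8177, mR=-6/37; mL+mR=-3762/8177 → advance -1; mR−mL=30/221 → turn +1·90°
n=2: pose=(4,-1,N); sL=30/49, sR=6/13; mL=-342/637, mR=-15/49; mL+mR=-537/637 → advance -1; mR−mL=3/13 → turn +1·90°
n=3: pose=(4,-2,W); sL=60/157, sR=20/39; mL=-2740/6123, mR=-30/157; mL+mR=-3910/6123 → advance -1; mR−mL=10/39 → turn +1·90°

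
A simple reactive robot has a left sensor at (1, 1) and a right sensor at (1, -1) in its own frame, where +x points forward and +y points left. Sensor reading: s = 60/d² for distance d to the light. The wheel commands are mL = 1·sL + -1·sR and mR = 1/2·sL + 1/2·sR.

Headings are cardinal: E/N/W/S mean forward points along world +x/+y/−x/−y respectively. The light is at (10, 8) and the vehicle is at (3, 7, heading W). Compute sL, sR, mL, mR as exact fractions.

15/17 15/16 -15/272 495/544

left sensor world pos  = (2, 6); dL² = 68
right sensor world pos = (2, 8); dR² = 64
sL = 60/68 = 15/17
sR = 60/64 = 15/16
mL = 1·sL + -1·sR = -15/272
mR = 1/2·sL + 1/2·sR = 495/544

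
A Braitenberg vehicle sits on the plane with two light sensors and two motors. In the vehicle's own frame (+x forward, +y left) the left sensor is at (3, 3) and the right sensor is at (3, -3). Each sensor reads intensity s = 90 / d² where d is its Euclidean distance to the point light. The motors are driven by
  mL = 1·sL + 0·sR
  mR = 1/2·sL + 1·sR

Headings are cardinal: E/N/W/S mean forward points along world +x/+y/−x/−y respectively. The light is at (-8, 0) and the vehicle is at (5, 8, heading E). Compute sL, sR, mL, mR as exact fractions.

90/377 90/281 90/377 46575/105937

left sensor world pos  = (8, 11); dL² = 377
right sensor world pos = (8, 5); dR² = 281
sL = 90/377 = 90/377
sR = 90/281 = 90/281
mL = 1·sL + 0·sR = 90/377
mR = 1/2·sL + 1·sR = 46575/105937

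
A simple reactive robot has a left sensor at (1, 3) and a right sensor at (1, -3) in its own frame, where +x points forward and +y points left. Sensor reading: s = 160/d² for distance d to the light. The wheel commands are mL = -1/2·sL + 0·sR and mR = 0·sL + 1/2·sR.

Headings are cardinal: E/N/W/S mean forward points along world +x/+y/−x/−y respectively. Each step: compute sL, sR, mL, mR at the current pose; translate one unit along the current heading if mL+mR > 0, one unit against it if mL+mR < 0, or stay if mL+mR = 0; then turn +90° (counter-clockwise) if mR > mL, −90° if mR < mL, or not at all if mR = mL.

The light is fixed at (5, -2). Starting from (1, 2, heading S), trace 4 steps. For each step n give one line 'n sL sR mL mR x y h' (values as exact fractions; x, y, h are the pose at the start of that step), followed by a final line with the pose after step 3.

0 16 80/29 -8 40/29 1 2 S
1 160/73 160/13 -80/73 80/13 1 3 E
2 20/9 40/9 -10/9 20/9 2 3 N
3 32/5 160/97 -16/5 80/97 2 4 W
final 3 4 S

n=0: pose=(1,2,S); sL=16, sR=80/29; mL=-8, mR=40/29; mL+mR=-192/29 → advance -1; mR−mL=272/29 → turn +1·90°
n=1: pose=(1,3,E); sL=160/73, sR=160/13; mL=-80/73, mR=80/13; mL+mR=4800/949 → advance +1; mR−mL=6880/949 → turn +1·90°
n=2: pose=(2,3,N); sL=20/9, sR=40/9; mL=-10/9, mR=20/9; mL+mR=10/9 → advance +1; mR−mL=10/3 → turn +1·90°
n=3: pose=(2,4,W); sL=32/5, sR=160/97; mL=-16/5, mR=80/97; mL+mR=-1152/485 → advance -1; mR−mL=1952/485 → turn +1·90°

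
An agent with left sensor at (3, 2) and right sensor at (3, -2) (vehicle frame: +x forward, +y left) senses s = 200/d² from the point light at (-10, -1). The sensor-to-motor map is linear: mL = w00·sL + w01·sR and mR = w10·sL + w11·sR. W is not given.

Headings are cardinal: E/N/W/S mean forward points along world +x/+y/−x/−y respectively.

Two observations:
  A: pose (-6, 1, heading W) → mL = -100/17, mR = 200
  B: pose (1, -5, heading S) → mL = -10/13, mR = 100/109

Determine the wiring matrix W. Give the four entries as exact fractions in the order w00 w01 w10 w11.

0 -1/2 1 0

obs A: pose=(-6,1,W) → sL=200, sR=200/17, mL=-100/17, mR=200
obs B: pose=(1,-5,S) → sL=100/109, sR=20/13, mL=-10/13, mR=100/109
sensor matrix S = [[200, 200/17], [100/109, 20/13]]; det S = 7152000/24089
solve [mL_A; mL_B] = S·[w00; w01] and [mR_A; mR_B] = S·[w10; w11]:
  w00 = 0, w01 = -1/2, w10 = 1, w11 = 0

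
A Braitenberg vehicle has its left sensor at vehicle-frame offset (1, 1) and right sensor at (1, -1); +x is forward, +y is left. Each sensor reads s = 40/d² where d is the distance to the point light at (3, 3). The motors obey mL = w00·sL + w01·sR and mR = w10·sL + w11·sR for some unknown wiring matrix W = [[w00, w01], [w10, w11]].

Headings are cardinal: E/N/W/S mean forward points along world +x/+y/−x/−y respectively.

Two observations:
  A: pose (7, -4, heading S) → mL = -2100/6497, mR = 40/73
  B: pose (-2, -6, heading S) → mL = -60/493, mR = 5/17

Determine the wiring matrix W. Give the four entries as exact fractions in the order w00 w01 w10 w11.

1/2 -1 0 1

obs A: pose=(7,-4,S) → sL=40/89, sR=40/73, mL=-2100/6497, mR=40/73
obs B: pose=(-2,-6,S) → sL=10/29, sR=5/17, mL=-60/493, mR=5/17
sensor matrix S = [[40/89, 40/73], [10/29, 5/17]]; det S = -181800/3203021
solve [mL_A; mL_B] = S·[w00; w01] and [mR_A; mR_B] = S·[w10; w11]:
  w00 = 1/2, w01 = -1, w10 = 0, w11 = 1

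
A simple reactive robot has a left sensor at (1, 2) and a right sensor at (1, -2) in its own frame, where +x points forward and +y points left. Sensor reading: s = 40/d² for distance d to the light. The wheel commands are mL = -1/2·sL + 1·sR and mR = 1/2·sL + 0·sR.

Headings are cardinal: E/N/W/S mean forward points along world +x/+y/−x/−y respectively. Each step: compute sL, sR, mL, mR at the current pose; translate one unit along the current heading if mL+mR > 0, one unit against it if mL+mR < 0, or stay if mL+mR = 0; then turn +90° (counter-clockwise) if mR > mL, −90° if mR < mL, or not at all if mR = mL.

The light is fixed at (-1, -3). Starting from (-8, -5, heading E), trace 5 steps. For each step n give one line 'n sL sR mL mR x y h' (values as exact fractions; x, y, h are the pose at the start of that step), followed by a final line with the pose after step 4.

n=0: pose=(-8,-5,E); sL=10/9, sR=10/13; mL=25/117, mR=5/9; mL+mR=10/13 → advance +1; mR−mL=40/117 → turn +1·90°
n=1: pose=(-7,-5,N); sL=8/13, sR=40/17; mL=452/221, mR=4/13; mL+mR=40/17 → advance +1; mR−mL=-384/221 → turn -1·90°
n=2: pose=(-7,-4,E); sL=20/13, sR=20/17; mL=90/221, mR=10/13; mL+mR=20/17 → advance +1; mR−mL=80/221 → turn +1·90°
n=3: pose=(-6,-4,N); sL=40/49, sR=40/9; mL=1780/441, mR=20/49; mL+mR=40/9 → advance +1; mR−mL=-1600/441 → turn -1·90°
n=4: pose=(-6,-3,E); sL=2, sR=2; mL=1, mR=1; mL+mR=2 → advance +1; mR−mL=0 → turn +0·90°

0 10/9 10/13 25/117 5/9 -8 -5 E
1 8/13 40/17 452/221 4/13 -7 -5 N
2 20/13 20/17 90/221 10/13 -7 -4 E
3 40/49 40/9 1780/441 20/49 -6 -4 N
4 2 2 1 1 -6 -3 E
final -5 -3 E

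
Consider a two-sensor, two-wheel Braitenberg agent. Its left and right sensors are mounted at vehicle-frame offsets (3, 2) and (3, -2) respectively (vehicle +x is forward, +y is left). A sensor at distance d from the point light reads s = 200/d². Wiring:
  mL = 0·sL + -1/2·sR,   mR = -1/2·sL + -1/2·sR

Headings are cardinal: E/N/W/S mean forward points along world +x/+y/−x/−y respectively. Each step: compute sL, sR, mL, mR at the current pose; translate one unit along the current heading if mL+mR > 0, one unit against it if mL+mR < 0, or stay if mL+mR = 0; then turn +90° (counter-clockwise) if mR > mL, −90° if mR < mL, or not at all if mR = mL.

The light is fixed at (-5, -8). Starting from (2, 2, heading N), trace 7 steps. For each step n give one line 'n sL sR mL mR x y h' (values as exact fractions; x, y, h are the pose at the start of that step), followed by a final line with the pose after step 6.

n=0: pose=(2,2,N); sL=100/97, sR=4/5; mL=-2/5, mR=-444/485; mL+mR=-638/485 → advance -1; mR−mL=-50/97 → turn -1·90°
n=1: pose=(2,1,E); sL=200/221, sR=200/149; mL=-100/149, mR=-37000/32929; mL+mR=-59100/32929 → advance -1; mR−mL=-100/221 → turn -1·90°
n=2: pose=(1,1,S); sL=2, sR=50/13; mL=-25/13, mR=-38/13; mL+mR=-63/13 → advance -1; mR−mL=-1 → turn -1·90°
n=3: pose=(1,2,W); sL=200/73, sR=200/153; mL=-100/153, mR=-22600/11169; mL+mR=-29900/11169 → advance -1; mR−mL=-100/73 → turn -1·90°
n=4: pose=(2,2,N); sL=100/97, sR=4/5; mL=-2/5, mR=-444/485; mL+mR=-638/485 → advance -1; mR−mL=-50/97 → turn -1·90°
n=5: pose=(2,1,E); sL=200/221, sR=200/149; mL=-100/149, mR=-37000/32929; mL+mR=-59100/32929 → advance -1; mR−mL=-100/221 → turn -1·90°
n=6: pose=(1,1,S); sL=2, sR=50/13; mL=-25/13, mR=-38/13; mL+mR=-63/13 → advance -1; mR−mL=-1 → turn -1·90°

0 100/97 4/5 -2/5 -444/485 2 2 N
1 200/221 200/149 -100/149 -37000/32929 2 1 E
2 2 50/13 -25/13 -38/13 1 1 S
3 200/73 200/153 -100/153 -22600/11169 1 2 W
4 100/97 4/5 -2/5 -444/485 2 2 N
5 200/221 200/149 -100/149 -37000/32929 2 1 E
6 2 50/13 -25/13 -38/13 1 1 S
final 1 2 W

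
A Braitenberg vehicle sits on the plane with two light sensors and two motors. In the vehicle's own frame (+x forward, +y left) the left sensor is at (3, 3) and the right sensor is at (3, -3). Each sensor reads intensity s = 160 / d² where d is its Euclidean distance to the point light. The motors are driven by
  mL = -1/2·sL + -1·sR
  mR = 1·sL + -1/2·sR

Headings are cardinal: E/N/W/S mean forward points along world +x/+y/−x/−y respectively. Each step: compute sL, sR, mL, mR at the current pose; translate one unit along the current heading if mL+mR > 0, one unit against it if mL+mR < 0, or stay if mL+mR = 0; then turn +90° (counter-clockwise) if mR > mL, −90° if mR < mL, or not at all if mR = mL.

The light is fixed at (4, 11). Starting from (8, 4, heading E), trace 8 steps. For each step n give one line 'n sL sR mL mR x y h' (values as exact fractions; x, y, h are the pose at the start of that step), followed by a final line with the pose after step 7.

n=0: pose=(8,4,E); sL=32/13, sR=160/149; mL=-4464/1937, mR=3728/1937; mL+mR=-736/1937 → advance -1; mR−mL=8192/1937 → turn +1·90°
n=1: pose=(7,4,N); sL=10, sR=40/13; mL=-105/13, mR=110/13; mL+mR=5/13 → advance +1; mR−mL=215/13 → turn +1·90°
n=2: pose=(7,5,W); sL=160/81, sR=160/9; mL=-1520/81, mR=-560/81; mL+mR=-2080/81 → advance -1; mR−mL=320/27 → turn +1·90°
n=3: pose=(8,5,S); sL=16/13, sR=80/41; mL=-1368/533, mR=136/533; mL+mR=-1232/533 → advance -1; mR−mL=1504/533 → turn +1·90°
n=4: pose=(8,6,E); sL=160/53, sR=160/113; mL=-17520/5989, mR=13840/5989; mL+mR=-3680/5989 → advance -1; mR−mL=31360/5989 → turn +1·90°
n=5: pose=(7,6,N); sL=40, sR=4; mL=-24, mR=38; mL+mR=14 → advance +1; mR−mL=62 → turn +1·90°
n=6: pose=(7,7,W); sL=160/49, sR=160; mL=-7920/49, mR=-3760/49; mL+mR=-11680/49 → advance -1; mR−mL=4160/49 → turn +1·90°
n=7: pose=(8,7,S); sL=80/49, sR=16/5; mL=-984/245, mR=8/245; mL+mR=-976/245 → advance -1; mR−mL=992/245 → turn +1·90°

0 32/13 160/149 -4464/1937 3728/1937 8 4 E
1 10 40/13 -105/13 110/13 7 4 N
2 160/81 160/9 -1520/81 -560/81 7 5 W
3 16/13 80/41 -1368/533 136/533 8 5 S
4 160/53 160/113 -17520/5989 13840/5989 8 6 E
5 40 4 -24 38 7 6 N
6 160/49 160 -7920/49 -3760/49 7 7 W
7 80/49 16/5 -984/245 8/245 8 7 S
final 8 8 E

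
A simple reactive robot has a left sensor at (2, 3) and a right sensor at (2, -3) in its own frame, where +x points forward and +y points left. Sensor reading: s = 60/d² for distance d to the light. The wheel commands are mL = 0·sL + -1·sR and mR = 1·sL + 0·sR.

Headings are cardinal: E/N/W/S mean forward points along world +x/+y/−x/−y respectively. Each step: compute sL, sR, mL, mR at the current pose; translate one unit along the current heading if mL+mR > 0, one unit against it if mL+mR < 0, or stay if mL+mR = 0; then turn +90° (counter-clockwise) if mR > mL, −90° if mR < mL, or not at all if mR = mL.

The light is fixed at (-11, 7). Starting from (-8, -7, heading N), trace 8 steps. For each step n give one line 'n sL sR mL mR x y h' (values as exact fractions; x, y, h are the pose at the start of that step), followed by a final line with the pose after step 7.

0 5/12 1/3 -1/3 5/12 -8 -7 N
1 60/257 60/101 -60/101 60/257 -8 -6 W
2 30/137 30/113 -30/113 30/137 -7 -6 S
3 20/39 20/87 -20/87 20/39 -7 -5 E
4 15/26 15/41 -15/41 15/26 -6 -5 N
5 12/41 60/73 -60/73 12/41 -6 -4 W
6 6/25 30/89 -30/89 6/25 -5 -4 S
7 60/113 60/233 -60/233 60/113 -5 -3 E
final -4 -3 N

n=0: pose=(-8,-7,N); sL=5/12, sR=1/3; mL=-1/3, mR=5/12; mL+mR=1/12 → advance +1; mR−mL=3/4 → turn +1·90°
n=1: pose=(-8,-6,W); sL=60/257, sR=60/101; mL=-60/101, mR=60/257; mL+mR=-9360/25957 → advance -1; mR−mL=21480/25957 → turn +1·90°
n=2: pose=(-7,-6,S); sL=30/137, sR=30/113; mL=-30/113, mR=30/137; mL+mR=-720/15481 → advance -1; mR−mL=7500/15481 → turn +1·90°
n=3: pose=(-7,-5,E); sL=20/39, sR=20/87; mL=-20/87, mR=20/39; mL+mR=320/1131 → advance +1; mR−mL=280/377 → turn +1·90°
n=4: pose=(-6,-5,N); sL=15/26, sR=15/41; mL=-15/41, mR=15/26; mL+mR=225/1066 → advance +1; mR−mL=1005/1066 → turn +1·90°
n=5: pose=(-6,-4,W); sL=12/41, sR=60/73; mL=-60/73, mR=12/41; mL+mR=-1584/2993 → advance -1; mR−mL=3336/2993 → turn +1·90°
n=6: pose=(-5,-4,S); sL=6/25, sR=30/89; mL=-30/89, mR=6/25; mL+mR=-216/2225 → advance -1; mR−mL=1284/2225 → turn +1·90°
n=7: pose=(-5,-3,E); sL=60/113, sR=60/233; mL=-60/233, mR=60/113; mL+mR=7200/26329 → advance +1; mR−mL=20760/26329 → turn +1·90°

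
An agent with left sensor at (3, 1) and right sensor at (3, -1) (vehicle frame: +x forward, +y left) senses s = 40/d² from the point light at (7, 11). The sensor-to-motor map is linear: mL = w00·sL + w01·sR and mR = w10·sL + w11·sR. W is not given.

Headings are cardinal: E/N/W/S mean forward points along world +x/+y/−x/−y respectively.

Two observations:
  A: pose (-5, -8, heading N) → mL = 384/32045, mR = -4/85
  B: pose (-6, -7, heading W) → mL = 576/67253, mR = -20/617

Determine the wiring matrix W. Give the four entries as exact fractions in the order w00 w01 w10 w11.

-1 1 -1/2 0

obs A: pose=(-5,-8,N) → sL=8/85, sR=40/377, mL=384/32045, mR=-4/85
obs B: pose=(-6,-7,W) → sL=40/617, sR=8/109, mL=576/67253, mR=-20/617
sensor matrix S = [[8/85, 40/377], [40/617, 8/109]]; det S = 62976/2155122385
solve [mL_A; mL_B] = S·[w00; w01] and [mR_A; mR_B] = S·[w10; w11]:
  w00 = -1, w01 = 1, w10 = -1/2, w11 = 0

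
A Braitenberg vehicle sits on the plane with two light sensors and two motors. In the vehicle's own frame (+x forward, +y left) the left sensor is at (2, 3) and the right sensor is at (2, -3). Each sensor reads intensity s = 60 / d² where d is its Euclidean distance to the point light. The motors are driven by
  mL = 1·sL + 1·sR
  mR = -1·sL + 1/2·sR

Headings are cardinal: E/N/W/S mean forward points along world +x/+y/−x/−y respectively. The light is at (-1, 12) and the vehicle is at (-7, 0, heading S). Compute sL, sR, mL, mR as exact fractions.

left sensor world pos  = (-4, -2); dL² = 205
right sensor world pos = (-10, -2); dR² = 277
sL = 60/205 = 12/41
sR = 60/277 = 60/277
mL = 1·sL + 1·sR = 5784/11357
mR = -1·sL + 1/2·sR = -2094/11357

12/41 60/277 5784/11357 -2094/11357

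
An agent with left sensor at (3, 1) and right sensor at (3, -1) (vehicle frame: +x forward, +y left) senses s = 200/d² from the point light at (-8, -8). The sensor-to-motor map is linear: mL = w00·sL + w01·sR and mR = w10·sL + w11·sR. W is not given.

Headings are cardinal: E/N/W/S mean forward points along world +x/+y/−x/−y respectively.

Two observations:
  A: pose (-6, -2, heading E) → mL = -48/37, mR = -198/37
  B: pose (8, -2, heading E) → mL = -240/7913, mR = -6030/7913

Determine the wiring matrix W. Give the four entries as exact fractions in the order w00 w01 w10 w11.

1 -1 -1/2 -1

obs A: pose=(-6,-2,E) → sL=100/37, sR=4, mL=-48/37, mR=-198/37
obs B: pose=(8,-2,E) → sL=20/41, sR=100/193, mL=-240/7913, mR=-6030/7913
sensor matrix S = [[100/37, 4], [20/41, 100/193]]; det S = -161280/292781
solve [mL_A; mL_B] = S·[w00; w01] and [mR_A; mR_B] = S·[w10; w11]:
  w00 = 1, w01 = -1, w10 = -1/2, w11 = -1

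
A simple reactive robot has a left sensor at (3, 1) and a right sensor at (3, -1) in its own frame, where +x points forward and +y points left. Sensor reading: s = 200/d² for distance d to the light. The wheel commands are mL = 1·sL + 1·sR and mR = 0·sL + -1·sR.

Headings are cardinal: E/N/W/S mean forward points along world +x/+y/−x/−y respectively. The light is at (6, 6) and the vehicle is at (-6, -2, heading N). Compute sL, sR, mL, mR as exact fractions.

left sensor world pos  = (-7, 1); dL² = 194
right sensor world pos = (-5, 1); dR² = 146
sL = 200/194 = 100/97
sR = 200/146 = 100/73
mL = 1·sL + 1·sR = 17000/7081
mR = 0·sL + -1·sR = -100/73

100/97 100/73 17000/7081 -100/73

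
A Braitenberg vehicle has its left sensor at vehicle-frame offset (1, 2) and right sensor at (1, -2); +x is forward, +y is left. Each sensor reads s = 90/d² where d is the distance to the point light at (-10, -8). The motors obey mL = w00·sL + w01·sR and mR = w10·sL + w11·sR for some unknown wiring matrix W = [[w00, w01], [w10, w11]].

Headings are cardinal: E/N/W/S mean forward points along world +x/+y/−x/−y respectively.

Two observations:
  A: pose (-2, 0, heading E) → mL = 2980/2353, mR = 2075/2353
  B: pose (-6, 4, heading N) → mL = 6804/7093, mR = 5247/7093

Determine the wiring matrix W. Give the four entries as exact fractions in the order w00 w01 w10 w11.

obs A: pose=(-2,0,E) → sL=90/181, sR=10/13, mL=2980/2353, mR=2075/2353
obs B: pose=(-6,4,N) → sL=90/173, sR=18/41, mL=6804/7093, mR=5247/7093
sensor matrix S = [[90/181, 10/13], [90/173, 18/41]]; det S = -3035520/16689829
solve [mL_A; mL_B] = S·[w00; w01] and [mR_A; mR_B] = S·[w10; w11]:
  w00 = 1, w01 = 1, w10 = 1, w11 = 1/2

1 1 1 1/2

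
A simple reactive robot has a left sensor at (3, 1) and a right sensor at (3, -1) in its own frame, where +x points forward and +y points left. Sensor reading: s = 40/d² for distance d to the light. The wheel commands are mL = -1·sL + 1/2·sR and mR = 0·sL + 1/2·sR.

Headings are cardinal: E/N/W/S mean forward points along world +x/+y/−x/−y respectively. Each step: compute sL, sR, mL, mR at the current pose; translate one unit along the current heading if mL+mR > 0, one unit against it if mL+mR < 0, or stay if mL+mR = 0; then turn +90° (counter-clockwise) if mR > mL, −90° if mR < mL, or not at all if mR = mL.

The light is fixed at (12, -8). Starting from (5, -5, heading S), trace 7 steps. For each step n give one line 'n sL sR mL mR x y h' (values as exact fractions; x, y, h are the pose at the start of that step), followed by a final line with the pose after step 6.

n=0: pose=(5,-5,S); sL=10/9, sR=5/8; mL=-115/144, mR=5/16; mL+mR=-35/72 → advance -1; mR−mL=10/9 → turn +1·90°
n=1: pose=(5,-4,E); sL=40/41, sR=8/5; mL=-36/205, mR=4/5; mL+mR=128/205 → advance +1; mR−mL=40/41 → turn +1·90°
n=2: pose=(6,-4,N); sL=20/49, sR=20/37; mL=-250/1813, mR=10/37; mL+mR=240/1813 → advance +1; mR−mL=20/49 → turn +1·90°
n=3: pose=(6,-3,W); sL=40/97, sR=40/117; mL=-2740/11349, mR=20/117; mL+mR=-800/11349 → advance -1; mR−mL=40/97 → turn +1·90°
n=4: pose=(7,-3,S); sL=2, sR=1; mL=-3/2, mR=1/2; mL+mR=-1 → advance -1; mR−mL=2 → turn +1·90°
n=5: pose=(7,-2,E); sL=40/53, sR=40/29; mL=-100/1537, mR=20/29; mL+mR=960/1537 → advance +1; mR−mL=40/53 → turn +1·90°
n=6: pose=(8,-2,N); sL=20/53, sR=4/9; mL=-74/477, mR=2/9; mL+mR=32/477 → advance +1; mR−mL=20/53 → turn +1·90°

0 10/9 5/8 -115/144 5/16 5 -5 S
1 40/41 8/5 -36/205 4/5 5 -4 E
2 20/49 20/37 -250/1813 10/37 6 -4 N
3 40/97 40/117 -2740/11349 20/117 6 -3 W
4 2 1 -3/2 1/2 7 -3 S
5 40/53 40/29 -100/1537 20/29 7 -2 E
6 20/53 4/9 -74/477 2/9 8 -2 N
final 8 -1 W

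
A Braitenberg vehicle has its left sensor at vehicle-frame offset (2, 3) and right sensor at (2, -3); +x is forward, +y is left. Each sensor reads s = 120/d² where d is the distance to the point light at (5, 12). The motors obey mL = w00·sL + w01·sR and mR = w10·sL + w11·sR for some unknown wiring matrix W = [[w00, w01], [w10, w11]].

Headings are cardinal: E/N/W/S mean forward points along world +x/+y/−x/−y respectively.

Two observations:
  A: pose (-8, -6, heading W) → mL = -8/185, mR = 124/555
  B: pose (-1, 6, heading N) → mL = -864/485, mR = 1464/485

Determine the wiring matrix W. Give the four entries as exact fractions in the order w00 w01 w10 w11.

obs A: pose=(-8,-6,W) → sL=20/111, sR=4/15, mL=-8/185, mR=124/555
obs B: pose=(-1,6,N) → sL=120/97, sR=24/5, mL=-864/485, mR=1464/485
sensor matrix S = [[20/111, 4/15], [120/97, 24/5]]; det S = 1920/3589
solve [mL_A; mL_B] = S·[w00; w01] and [mR_A; mR_B] = S·[w10; w11]:
  w00 = 1/2, w01 = -1/2, w10 = 1/2, w11 = 1/2

1/2 -1/2 1/2 1/2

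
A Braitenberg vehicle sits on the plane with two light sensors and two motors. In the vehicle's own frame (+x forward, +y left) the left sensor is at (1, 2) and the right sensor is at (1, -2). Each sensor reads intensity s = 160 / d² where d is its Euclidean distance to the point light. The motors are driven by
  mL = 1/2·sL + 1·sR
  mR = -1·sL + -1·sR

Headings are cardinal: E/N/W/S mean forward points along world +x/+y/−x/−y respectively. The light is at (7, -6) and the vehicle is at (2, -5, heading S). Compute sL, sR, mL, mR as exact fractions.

160/9 160/49 5360/441 -9280/441

left sensor world pos  = (4, -6); dL² = 9
right sensor world pos = (0, -6); dR² = 49
sL = 160/9 = 160/9
sR = 160/49 = 160/49
mL = 1/2·sL + 1·sR = 5360/441
mR = -1·sL + -1·sR = -9280/441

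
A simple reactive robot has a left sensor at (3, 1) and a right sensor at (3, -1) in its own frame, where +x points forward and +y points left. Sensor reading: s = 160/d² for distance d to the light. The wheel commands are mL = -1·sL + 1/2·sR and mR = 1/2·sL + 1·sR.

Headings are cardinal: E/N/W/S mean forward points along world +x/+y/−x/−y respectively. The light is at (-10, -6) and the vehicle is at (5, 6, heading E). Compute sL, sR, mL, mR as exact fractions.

left sensor world pos  = (8, 7); dL² = 493
right sensor world pos = (8, 5); dR² = 445
sL = 160/493 = 160/493
sR = 160/445 = 32/89
mL = -1·sL + 1/2·sR = -6352/43877
mR = 1/2·sL + 1·sR = 22896/43877

160/493 32/89 -6352/43877 22896/43877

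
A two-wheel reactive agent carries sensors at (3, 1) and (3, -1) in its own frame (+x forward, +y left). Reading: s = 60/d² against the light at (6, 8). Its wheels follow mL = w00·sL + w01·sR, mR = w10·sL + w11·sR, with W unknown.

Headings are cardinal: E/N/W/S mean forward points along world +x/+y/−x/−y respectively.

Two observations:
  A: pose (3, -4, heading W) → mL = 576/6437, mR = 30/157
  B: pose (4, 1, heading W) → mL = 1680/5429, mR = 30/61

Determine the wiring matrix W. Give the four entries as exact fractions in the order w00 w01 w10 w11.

obs A: pose=(3,-4,W) → sL=12/41, sR=60/157, mL=576/6437, mR=30/157
obs B: pose=(4,1,W) → sL=60/89, sR=60/61, mL=1680/5429, mR=30/61
sensor matrix S = [[12/41, 60/157], [60/89, 60/61]]; det S = 1056960/34946473
solve [mL_A; mL_B] = S·[w00; w01] and [mR_A; mR_B] = S·[w10; w11]:
  w00 = -1, w01 = 1, w10 = 0, w11 = 1/2

-1 1 0 1/2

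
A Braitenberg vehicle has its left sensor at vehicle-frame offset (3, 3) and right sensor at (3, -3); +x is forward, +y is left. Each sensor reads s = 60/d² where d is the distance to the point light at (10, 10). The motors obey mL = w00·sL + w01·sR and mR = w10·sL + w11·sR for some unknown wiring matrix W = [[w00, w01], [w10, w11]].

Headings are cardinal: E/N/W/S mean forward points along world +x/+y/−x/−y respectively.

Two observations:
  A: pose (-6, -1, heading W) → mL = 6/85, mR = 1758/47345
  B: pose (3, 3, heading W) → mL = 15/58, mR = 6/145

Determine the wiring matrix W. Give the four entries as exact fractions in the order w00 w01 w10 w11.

obs A: pose=(-6,-1,W) → sL=60/557, sR=12/85, mL=6/85, mR=1758/47345
obs B: pose=(3,3,W) → sL=3/10, sR=15/29, mL=15/58, mR=6/145
sensor matrix S = [[60/557, 12/85], [3/10, 15/29]]; det S = 91746/6865025
solve [mL_A; mL_B] = S·[w00; w01] and [mR_A; mR_B] = S·[w10; w11]:
  w00 = 0, w01 = 1/2, w10 = 1, w11 = -1/2

0 1/2 1 -1/2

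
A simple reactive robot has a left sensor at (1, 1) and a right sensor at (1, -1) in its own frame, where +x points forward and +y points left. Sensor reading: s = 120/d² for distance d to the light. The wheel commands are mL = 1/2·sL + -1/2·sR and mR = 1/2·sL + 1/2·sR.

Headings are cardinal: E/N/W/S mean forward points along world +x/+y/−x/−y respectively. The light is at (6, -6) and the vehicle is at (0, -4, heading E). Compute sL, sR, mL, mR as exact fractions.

60/17 60/13 -120/221 900/221

left sensor world pos  = (1, -3); dL² = 34
right sensor world pos = (1, -5); dR² = 26
sL = 120/34 = 60/17
sR = 120/26 = 60/13
mL = 1/2·sL + -1/2·sR = -120/221
mR = 1/2·sL + 1/2·sR = 900/221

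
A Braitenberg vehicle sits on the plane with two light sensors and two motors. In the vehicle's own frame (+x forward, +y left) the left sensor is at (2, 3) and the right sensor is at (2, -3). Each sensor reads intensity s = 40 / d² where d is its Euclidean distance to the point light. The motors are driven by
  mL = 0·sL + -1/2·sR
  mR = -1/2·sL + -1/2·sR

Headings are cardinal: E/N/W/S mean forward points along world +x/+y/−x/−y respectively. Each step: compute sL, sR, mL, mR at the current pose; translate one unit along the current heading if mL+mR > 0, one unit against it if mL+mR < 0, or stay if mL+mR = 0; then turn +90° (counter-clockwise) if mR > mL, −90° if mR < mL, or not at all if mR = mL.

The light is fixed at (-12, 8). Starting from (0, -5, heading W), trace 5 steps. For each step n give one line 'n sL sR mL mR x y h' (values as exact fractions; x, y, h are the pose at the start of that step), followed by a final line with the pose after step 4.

0 10/89 1/5 -1/10 -139/890 0 -5 W
1 40/221 40/377 -20/377 -920/6409 1 -5 N
2 20/173 20/257 -10/257 -4300/44461 1 -6 E
3 40/481 40/337 -20/337 -16360/162097 0 -6 S
4 10/89 1/5 -1/10 -139/890 0 -5 W
final 1 -5 N

n=0: pose=(0,-5,W); sL=10/89, sR=1/5; mL=-1/10, mR=-139/890; mL+mR=-114/445 → advance -1; mR−mL=-5/89 → turn -1·90°
n=1: pose=(1,-5,N); sL=40/221, sR=40/377; mL=-20/377, mR=-920/6409; mL+mR=-1260/6409 → advance -1; mR−mL=-20/221 → turn -1·90°
n=2: pose=(1,-6,E); sL=20/173, sR=20/257; mL=-10/257, mR=-4300/44461; mL+mR=-6030/44461 → advance -1; mR−mL=-10/173 → turn -1·90°
n=3: pose=(0,-6,S); sL=40/481, sR=40/337; mL=-20/337, mR=-16360/162097; mL+mR=-25980/162097 → advance -1; mR−mL=-20/481 → turn -1·90°
n=4: pose=(0,-5,W); sL=10/89, sR=1/5; mL=-1/10, mR=-139/890; mL+mR=-114/445 → advance -1; mR−mL=-5/89 → turn -1·90°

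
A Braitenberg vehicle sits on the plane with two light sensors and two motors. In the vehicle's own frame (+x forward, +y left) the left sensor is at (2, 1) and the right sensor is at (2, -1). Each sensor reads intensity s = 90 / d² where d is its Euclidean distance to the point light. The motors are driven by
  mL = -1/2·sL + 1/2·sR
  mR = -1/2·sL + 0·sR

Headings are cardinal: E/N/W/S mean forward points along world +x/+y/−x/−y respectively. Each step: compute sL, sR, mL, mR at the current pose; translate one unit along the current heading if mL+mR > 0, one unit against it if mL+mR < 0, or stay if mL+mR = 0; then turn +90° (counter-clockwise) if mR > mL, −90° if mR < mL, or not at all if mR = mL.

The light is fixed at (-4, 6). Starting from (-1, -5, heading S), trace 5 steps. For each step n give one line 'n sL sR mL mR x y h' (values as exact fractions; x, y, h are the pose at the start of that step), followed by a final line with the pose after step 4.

0 18/37 90/173 108/6401 -9/37 -1 -5 S
1 45/61 45/41 450/2501 -45/122 -1 -4 W
2 90/73 90/89 -720/6497 -45/73 0 -4 N
3 45/68 1/2 -11/136 -45/136 0 -5 E
4 18/37 90/173 108/6401 -9/37 -1 -5 S
final -1 -4 W

n=0: pose=(-1,-5,S); sL=18/37, sR=90/173; mL=108/6401, mR=-9/37; mL+mR=-1449/6401 → advance -1; mR−mL=-45/173 → turn -1·90°
n=1: pose=(-1,-4,W); sL=45/61, sR=45/41; mL=450/2501, mR=-45/122; mL+mR=-945/5002 → advance -1; mR−mL=-45/82 → turn -1·90°
n=2: pose=(0,-4,N); sL=90/73, sR=90/89; mL=-720/6497, mR=-45/73; mL+mR=-4725/6497 → advance -1; mR−mL=-45/89 → turn -1·90°
n=3: pose=(0,-5,E); sL=45/68, sR=1/2; mL=-11/136, mR=-45/136; mL+mR=-7/17 → advance -1; mR−mL=-1/4 → turn -1·90°
n=4: pose=(-1,-5,S); sL=18/37, sR=90/173; mL=108/6401, mR=-9/37; mL+mR=-1449/6401 → advance -1; mR−mL=-45/173 → turn -1·90°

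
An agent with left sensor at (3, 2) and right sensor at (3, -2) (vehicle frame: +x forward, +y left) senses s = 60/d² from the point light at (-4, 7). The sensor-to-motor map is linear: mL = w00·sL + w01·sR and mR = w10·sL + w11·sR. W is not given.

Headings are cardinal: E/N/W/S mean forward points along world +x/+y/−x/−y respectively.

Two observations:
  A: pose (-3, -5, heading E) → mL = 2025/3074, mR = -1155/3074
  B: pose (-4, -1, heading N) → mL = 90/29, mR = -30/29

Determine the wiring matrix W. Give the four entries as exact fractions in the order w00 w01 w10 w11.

1 1/2 -1 1/2

obs A: pose=(-3,-5,E) → sL=15/29, sR=15/53, mL=2025/3074, mR=-1155/3074
obs B: pose=(-4,-1,N) → sL=60/29, sR=60/29, mL=90/29, mR=-30/29
sensor matrix S = [[15/29, 15/53], [60/29, 60/29]]; det S = 21600/44573
solve [mL_A; mL_B] = S·[w00; w01] and [mR_A; mR_B] = S·[w10; w11]:
  w00 = 1, w01 = 1/2, w10 = -1, w11 = 1/2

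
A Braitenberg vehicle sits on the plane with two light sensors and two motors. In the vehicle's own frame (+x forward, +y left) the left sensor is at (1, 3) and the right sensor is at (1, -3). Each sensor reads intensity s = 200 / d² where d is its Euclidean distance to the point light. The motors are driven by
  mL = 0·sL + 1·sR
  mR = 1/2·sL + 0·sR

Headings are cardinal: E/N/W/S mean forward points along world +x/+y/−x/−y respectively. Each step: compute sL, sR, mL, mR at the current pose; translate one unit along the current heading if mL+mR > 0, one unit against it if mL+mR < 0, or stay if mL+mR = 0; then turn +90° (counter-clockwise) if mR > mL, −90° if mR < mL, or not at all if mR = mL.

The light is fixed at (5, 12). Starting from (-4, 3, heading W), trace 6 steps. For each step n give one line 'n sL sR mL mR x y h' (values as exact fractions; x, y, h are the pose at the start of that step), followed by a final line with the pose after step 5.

n=0: pose=(-4,3,W); sL=50/61, sR=25/17; mL=25/17, mR=25/61; mL+mR=1950/1037 → advance +1; mR−mL=-1100/1037 → turn -1·90°
n=1: pose=(-5,3,N); sL=200/233, sR=200/113; mL=200/113, mR=100/233; mL+mR=57900/26329 → advance +1; mR−mL=-35300/26329 → turn -1·90°
n=2: pose=(-5,4,E); sL=100/53, sR=100/101; mL=100/101, mR=50/53; mL+mR=10350/5353 → advance +1; mR−mL=-250/5353 → turn -1·90°
n=3: pose=(-4,4,S); sL=200/117, sR=8/9; mL=8/9, mR=100/117; mL+mR=68/39 → advance +1; mR−mL=-4/117 → turn -1·90°
n=4: pose=(-4,3,W); sL=50/61, sR=25/17; mL=25/17, mR=25/61; mL+mR=1950/1037 → advance +1; mR−mL=-1100/1037 → turn -1·90°
n=5: pose=(-5,3,N); sL=200/233, sR=200/113; mL=200/113, mR=100/233; mL+mR=57900/26329 → advance +1; mR−mL=-35300/26329 → turn -1·90°

0 50/61 25/17 25/17 25/61 -4 3 W
1 200/233 200/113 200/113 100/233 -5 3 N
2 100/53 100/101 100/101 50/53 -5 4 E
3 200/117 8/9 8/9 100/117 -4 4 S
4 50/61 25/17 25/17 25/61 -4 3 W
5 200/233 200/113 200/113 100/233 -5 3 N
final -5 4 E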